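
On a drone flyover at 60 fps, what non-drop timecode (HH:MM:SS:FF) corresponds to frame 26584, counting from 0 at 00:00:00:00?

00:07:23:04

26584 ÷ 60 = 443 full seconds, remainder 4 frames.
443 s = 0 h 7 min 23 s.
Timecode: 00:07:23:04.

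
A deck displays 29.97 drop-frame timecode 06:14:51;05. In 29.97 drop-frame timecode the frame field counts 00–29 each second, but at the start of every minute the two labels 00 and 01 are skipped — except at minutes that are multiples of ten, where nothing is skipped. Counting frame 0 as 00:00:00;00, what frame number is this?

As if non-drop at 30 labels/s: (6 × 3600 + 14 × 60 + 51) × 30 + 5 = 674735.
Minute boundaries passed: 374; those not divisible by 10: 374 − 37 = 337; dropped labels = 2 × 337 = 674.
Actual frame index = 674735 − 674 = 674061.

674061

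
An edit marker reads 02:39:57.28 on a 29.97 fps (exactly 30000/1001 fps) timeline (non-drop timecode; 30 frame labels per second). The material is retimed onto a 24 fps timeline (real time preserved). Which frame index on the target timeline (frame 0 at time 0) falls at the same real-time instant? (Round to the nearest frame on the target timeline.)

Source frame index: (2×3600 + 39×60 + 57) × 30 + 28 = 287938.
Real time: 287938 / (30000/1001) = 144112969/15000 s.
Target frame: (144112969/15000) × (24) = 144112969/625 ≈ 230580.750 → 230581.

frame 230581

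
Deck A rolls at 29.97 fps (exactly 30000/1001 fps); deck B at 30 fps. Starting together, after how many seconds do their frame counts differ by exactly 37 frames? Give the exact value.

37037/30 seconds

The gap grows by |30 − 30000/1001| = 30/1001 frames per second.
Time for a 37-frame gap: 37 ÷ (30/1001) = 37037/30 s.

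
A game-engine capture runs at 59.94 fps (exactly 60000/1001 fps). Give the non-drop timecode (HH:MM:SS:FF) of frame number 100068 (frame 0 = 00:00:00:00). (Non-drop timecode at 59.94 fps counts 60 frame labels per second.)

00:27:47:48

100068 ÷ 60 = 1667 full seconds, remainder 48 frames.
1667 s = 0 h 27 min 47 s.
Timecode: 00:27:47:48.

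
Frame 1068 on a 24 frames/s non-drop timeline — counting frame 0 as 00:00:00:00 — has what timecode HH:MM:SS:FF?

00:00:44:12

1068 ÷ 24 = 44 full seconds, remainder 12 frames.
44 s = 0 h 0 min 44 s.
Timecode: 00:00:44:12.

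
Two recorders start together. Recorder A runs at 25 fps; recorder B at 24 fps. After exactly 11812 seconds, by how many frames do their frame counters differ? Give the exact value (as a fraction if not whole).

A emits 25 × 11812 = 295300 frames; B emits 24 × 11812 = 283488.
Difference = 11812 frames; B is behind A.

11812 frames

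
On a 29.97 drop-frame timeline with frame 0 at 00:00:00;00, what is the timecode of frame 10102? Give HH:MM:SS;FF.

00:05:37;02

Each 10-minute DF block holds 10 × 60 × 30 − 9 × 2 = 17982 frames. 10102 ÷ 17982 → 0 full blocks, remainder 10102.
Within the partial block the first minute is 1800 frames and each further minute 1798, so 5 further minute boundaries passed. Total skipped labels = 18 × 0 + 2 × 5 = 10.
Non-drop label index = 10102 + 10 = 10112; at 30 labels/s that is 00:05:37:02, i.e. DF 00:05:37;02.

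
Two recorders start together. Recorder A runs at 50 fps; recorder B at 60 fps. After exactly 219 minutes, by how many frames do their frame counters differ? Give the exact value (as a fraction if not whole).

131400 frames

219 min = 13140 s.
A emits 50 × 13140 = 657000 frames; B emits 60 × 13140 = 788400.
Difference = 131400 frames; B is ahead of A.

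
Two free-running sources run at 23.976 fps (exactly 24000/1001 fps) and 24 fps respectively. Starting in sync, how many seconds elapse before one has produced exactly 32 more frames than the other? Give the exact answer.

The gap grows by |24 − 24000/1001| = 24/1001 frames per second.
Time for a 32-frame gap: 32 ÷ (24/1001) = 4004/3 s.

4004/3 seconds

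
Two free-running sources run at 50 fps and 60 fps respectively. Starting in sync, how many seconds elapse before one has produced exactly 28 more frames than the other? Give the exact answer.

2.8 seconds

The gap grows by |60 − 50| = 10 frames per second.
Time for a 28-frame gap: 28 ÷ (10) = 2.8 s.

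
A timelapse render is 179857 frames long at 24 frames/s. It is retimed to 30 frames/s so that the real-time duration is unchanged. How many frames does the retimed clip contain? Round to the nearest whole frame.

Frames at target rate = 179857 × (30) / (24) = 899285/4 ≈ 224821.250.
Nearest whole frame: 224821.

224821 frames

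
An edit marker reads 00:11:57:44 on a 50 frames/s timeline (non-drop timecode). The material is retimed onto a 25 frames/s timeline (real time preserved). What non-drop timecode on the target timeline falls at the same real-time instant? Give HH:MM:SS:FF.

Source frame index: (0×3600 + 11×60 + 57) × 50 + 44 = 35894.
Real time: 35894 / (50) = 17947/25 s.
Target frame: (17947/25) × (25) = 17947.
At 25 labels/s: frame 17947 → 00:11:57:22.

00:11:57:22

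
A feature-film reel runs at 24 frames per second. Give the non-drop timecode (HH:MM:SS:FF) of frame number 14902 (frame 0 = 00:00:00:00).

00:10:20:22

14902 ÷ 24 = 620 full seconds, remainder 22 frames.
620 s = 0 h 10 min 20 s.
Timecode: 00:10:20:22.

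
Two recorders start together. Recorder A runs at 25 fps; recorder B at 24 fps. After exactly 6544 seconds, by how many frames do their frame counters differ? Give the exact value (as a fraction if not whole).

6544 frames

A emits 25 × 6544 = 163600 frames; B emits 24 × 6544 = 157056.
Difference = 6544 frames; B is behind A.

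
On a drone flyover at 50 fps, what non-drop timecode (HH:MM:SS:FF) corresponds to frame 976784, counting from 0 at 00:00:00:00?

976784 ÷ 50 = 19535 full seconds, remainder 34 frames.
19535 s = 5 h 25 min 35 s.
Timecode: 05:25:35:34.

05:25:35:34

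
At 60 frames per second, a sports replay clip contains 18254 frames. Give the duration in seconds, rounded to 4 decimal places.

304.2333 seconds

Running time = 18254 × 1/60 = 9127/30 s ≈ 304.2333 s.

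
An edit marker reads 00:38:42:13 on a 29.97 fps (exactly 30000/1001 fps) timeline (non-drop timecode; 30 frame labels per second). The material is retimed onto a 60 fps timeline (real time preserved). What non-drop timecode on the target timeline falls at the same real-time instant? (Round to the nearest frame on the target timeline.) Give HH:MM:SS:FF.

00:38:44:45

Source frame index: (0×3600 + 38×60 + 42) × 30 + 13 = 69673.
Real time: 69673 / (30000/1001) = 69742673/30000 s.
Target frame: (69742673/30000) × (60) = 69742673/500 ≈ 139485.346 → 139485.
At 60 labels/s: frame 139485 → 00:38:44:45.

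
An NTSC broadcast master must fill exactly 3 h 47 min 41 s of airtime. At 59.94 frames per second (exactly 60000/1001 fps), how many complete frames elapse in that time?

3 h 47 min 41 s = 13661 s.
Frames = 13661 × 60000/1001 = 819660000/1001 ≈ 818841.1588.
Complete frames: 818841.

818841 frames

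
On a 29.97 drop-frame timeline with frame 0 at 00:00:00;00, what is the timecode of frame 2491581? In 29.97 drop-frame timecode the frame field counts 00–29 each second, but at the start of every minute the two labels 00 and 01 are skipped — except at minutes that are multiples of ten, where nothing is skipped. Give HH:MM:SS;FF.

23:05:35;25

Ten DF minutes hold 17982 frames, so frame 2491581 lies in block 138 (frames 2481516–2499497) with 10065 frames into that block.
The block's first minute is 1800 frames and the rest 1798 each; 10065 frames reaches minute 5, so 138 × 18 + 5 × 2 = 2494 labels have been skipped so far.
Adding those back, label number 2491581 + 2494 = 2494075 at 30 labels/s is 83135 s + 25 f = 23 h 5 min 35 s frame 25, i.e. 23:05:35;25.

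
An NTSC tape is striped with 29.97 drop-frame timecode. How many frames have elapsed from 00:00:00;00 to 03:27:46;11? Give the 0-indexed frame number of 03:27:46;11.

373617

Complete 10-minute blocks: 20, each 17982 frames → 359640.
Remaining 7 whole minutes in the current block: 1800 + 6 × 1798 = 12588 frames.
Within the current minute: 46 × 30 + 11 − 2 = 1389 (labels ;00/;01 skipped at this minute). Total = 359640 + 12588 + 1389 = 373617.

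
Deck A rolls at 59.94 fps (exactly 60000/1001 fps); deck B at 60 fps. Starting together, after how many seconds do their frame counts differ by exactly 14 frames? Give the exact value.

7007/30 seconds

The gap grows by |60 − 60000/1001| = 60/1001 frames per second.
Time for a 14-frame gap: 14 ÷ (60/1001) = 7007/30 s.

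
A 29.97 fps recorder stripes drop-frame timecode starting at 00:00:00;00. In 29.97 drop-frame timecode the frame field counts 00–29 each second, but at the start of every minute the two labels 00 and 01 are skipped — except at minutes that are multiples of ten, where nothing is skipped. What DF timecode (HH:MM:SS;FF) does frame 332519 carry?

Ten DF minutes hold 17982 frames, so frame 332519 lies in block 18 (frames 323676–341657) with 8843 frames into that block.
The block's first minute is 1800 frames and the rest 1798 each; 8843 frames reaches minute 4, so 18 × 18 + 4 × 2 = 332 labels have been skipped so far.
Adding those back, label number 332519 + 332 = 332851 at 30 labels/s is 11095 s + 1 f = 3 h 4 min 55 s frame 1, i.e. 03:04:55;01.

03:04:55;01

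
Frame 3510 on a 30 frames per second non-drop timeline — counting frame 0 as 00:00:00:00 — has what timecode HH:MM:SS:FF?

3510 ÷ 30 = 117 full seconds, remainder 0 frames.
117 s = 0 h 1 min 57 s.
Timecode: 00:01:57:00.

00:01:57:00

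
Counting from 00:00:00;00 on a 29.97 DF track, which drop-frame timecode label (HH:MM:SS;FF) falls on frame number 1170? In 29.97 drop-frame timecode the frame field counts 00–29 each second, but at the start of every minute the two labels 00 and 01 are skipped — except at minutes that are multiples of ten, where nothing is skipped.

00:00:39;00

Each 10-minute DF block holds 10 × 60 × 30 − 9 × 2 = 17982 frames. 1170 ÷ 17982 → 0 full blocks, remainder 1170.
Within the partial block the first minute is 1800 frames and each further minute 1798, so 0 further minute boundaries passed. Total skipped labels = 18 × 0 + 2 × 0 = 0.
Non-drop label index = 1170 + 0 = 1170; at 30 labels/s that is 00:00:39:00, i.e. DF 00:00:39;00.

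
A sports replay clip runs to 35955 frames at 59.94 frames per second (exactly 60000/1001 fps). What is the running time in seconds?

599.84925 seconds

Running time = 35955 / (60000/1001) = 599.84925 s.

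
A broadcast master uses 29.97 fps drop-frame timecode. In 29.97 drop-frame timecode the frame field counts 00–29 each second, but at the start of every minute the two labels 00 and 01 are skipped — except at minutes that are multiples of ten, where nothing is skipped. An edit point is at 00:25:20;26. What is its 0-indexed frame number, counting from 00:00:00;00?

45580

As if non-drop at 30 labels/s: (0 × 3600 + 25 × 60 + 20) × 30 + 26 = 45626.
Minute boundaries passed: 25; those not divisible by 10: 25 − 2 = 23; dropped labels = 2 × 23 = 46.
Actual frame index = 45626 − 46 = 45580.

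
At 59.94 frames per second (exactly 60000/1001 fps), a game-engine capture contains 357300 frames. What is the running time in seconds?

Running time = 357300 / (60000/1001) = 5960.955 s.

5960.955 seconds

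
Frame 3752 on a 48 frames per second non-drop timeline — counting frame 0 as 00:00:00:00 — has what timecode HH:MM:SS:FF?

3752 ÷ 48 = 78 full seconds, remainder 8 frames.
78 s = 0 h 1 min 18 s.
Timecode: 00:01:18:08.

00:01:18:08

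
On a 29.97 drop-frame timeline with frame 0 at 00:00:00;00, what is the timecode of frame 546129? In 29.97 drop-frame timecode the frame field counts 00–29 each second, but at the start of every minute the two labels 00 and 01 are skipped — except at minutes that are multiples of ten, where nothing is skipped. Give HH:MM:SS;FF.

Each 10-minute DF block holds 10 × 60 × 30 − 9 × 2 = 17982 frames. 546129 ÷ 17982 → 30 full blocks, remainder 6669.
Within the partial block the first minute is 1800 frames and each further minute 1798, so 3 further minute boundaries passed. Total skipped labels = 18 × 30 + 2 × 3 = 546.
Non-drop label index = 546129 + 546 = 546675; at 30 labels/s that is 05:03:42:15, i.e. DF 05:03:42;15.

05:03:42;15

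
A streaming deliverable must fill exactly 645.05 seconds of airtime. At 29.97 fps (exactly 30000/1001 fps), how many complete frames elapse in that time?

19332 frames

Frames = 645.05 × 30000/1001 = 2764500/143 ≈ 19332.1678.
Complete frames: 19332.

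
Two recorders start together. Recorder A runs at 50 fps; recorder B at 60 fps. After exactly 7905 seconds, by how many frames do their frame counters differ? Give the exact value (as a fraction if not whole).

79050 frames

A emits 50 × 7905 = 395250 frames; B emits 60 × 7905 = 474300.
Difference = 79050 frames; B is ahead of A.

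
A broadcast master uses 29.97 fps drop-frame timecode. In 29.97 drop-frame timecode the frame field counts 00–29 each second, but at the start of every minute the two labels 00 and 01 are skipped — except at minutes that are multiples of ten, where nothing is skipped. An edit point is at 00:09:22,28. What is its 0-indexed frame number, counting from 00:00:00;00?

16870

As if non-drop at 30 labels/s: (0 × 3600 + 9 × 60 + 22) × 30 + 28 = 16888.
Minute boundaries passed: 9; those not divisible by 10: 9 − 0 = 9; dropped labels = 2 × 9 = 18.
Actual frame index = 16888 − 18 = 16870.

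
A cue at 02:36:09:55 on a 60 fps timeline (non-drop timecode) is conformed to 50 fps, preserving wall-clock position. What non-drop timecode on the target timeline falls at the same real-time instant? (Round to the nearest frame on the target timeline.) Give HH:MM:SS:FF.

Source frame index: (2×3600 + 36×60 + 9) × 60 + 55 = 562195.
Real time: 562195 / (60) = 112439/12 s.
Target frame: (112439/12) × (50) = 2810975/6 ≈ 468495.833 → 468496.
At 50 labels/s: frame 468496 → 02:36:09:46.

02:36:09:46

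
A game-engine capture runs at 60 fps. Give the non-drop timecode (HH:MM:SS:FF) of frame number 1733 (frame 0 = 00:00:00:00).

00:00:28:53

1733 ÷ 60 = 28 full seconds, remainder 53 frames.
28 s = 0 h 0 min 28 s.
Timecode: 00:00:28:53.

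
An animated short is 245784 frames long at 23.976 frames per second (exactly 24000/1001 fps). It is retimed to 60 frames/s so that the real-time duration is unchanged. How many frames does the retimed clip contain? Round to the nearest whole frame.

Frames at target rate = 245784 × (60) / (24000/1001) = 30753723/50 ≈ 615074.460.
Nearest whole frame: 615074.

615074 frames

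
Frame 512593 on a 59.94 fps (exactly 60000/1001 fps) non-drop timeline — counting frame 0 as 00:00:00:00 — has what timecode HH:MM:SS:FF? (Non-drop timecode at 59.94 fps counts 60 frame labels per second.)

512593 ÷ 60 = 8543 full seconds, remainder 13 frames.
8543 s = 2 h 22 min 23 s.
Timecode: 02:22:23:13.

02:22:23:13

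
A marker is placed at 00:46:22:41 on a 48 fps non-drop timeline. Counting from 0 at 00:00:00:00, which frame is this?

133577

Total seconds to the label: (0 × 3600 + 46 × 60 + 22) = 2782.
Frame index = 2782 × 48 + 41 = 133577.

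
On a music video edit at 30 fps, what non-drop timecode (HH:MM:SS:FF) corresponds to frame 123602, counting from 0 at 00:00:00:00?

01:08:40:02

123602 ÷ 30 = 4120 full seconds, remainder 2 frames.
4120 s = 1 h 8 min 40 s.
Timecode: 01:08:40:02.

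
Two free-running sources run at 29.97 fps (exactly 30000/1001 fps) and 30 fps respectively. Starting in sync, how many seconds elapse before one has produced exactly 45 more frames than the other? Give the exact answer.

1501.5 seconds

The gap grows by |30 − 30000/1001| = 30/1001 frames per second.
Time for a 45-frame gap: 45 ÷ (30/1001) = 1501.5 s.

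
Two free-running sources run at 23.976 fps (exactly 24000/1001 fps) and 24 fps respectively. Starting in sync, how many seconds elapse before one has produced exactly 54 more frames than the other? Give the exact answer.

2252.25 seconds

The gap grows by |24 − 24000/1001| = 24/1001 frames per second.
Time for a 54-frame gap: 54 ÷ (24/1001) = 2252.25 s.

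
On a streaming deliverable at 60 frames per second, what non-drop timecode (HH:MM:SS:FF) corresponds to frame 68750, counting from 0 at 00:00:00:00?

00:19:05:50

68750 ÷ 60 = 1145 full seconds, remainder 50 frames.
1145 s = 0 h 19 min 5 s.
Timecode: 00:19:05:50.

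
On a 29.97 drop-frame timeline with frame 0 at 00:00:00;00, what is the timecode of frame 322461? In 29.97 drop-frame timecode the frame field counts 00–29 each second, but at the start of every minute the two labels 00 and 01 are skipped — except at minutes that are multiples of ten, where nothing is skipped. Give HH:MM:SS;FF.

Ten DF minutes hold 17982 frames, so frame 322461 lies in block 17 (frames 305694–323675) with 16767 frames into that block.
The block's first minute is 1800 frames and the rest 1798 each; 16767 frames reaches minute 9, so 17 × 18 + 9 × 2 = 324 labels have been skipped so far.
Adding those back, label number 322461 + 324 = 322785 at 30 labels/s is 10759 s + 15 f = 2 h 59 min 19 s frame 15, i.e. 02:59:19;15.

02:59:19;15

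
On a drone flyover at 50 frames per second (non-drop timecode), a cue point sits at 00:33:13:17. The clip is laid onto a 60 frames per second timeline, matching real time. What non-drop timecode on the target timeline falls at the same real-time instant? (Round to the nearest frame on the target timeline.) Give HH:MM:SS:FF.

Source frame index: (0×3600 + 33×60 + 13) × 50 + 17 = 99667.
Real time: 99667 / (50) = 99667/50 s.
Target frame: (99667/50) × (60) = 598002/5 ≈ 119600.400 → 119600.
At 60 labels/s: frame 119600 → 00:33:13:20.

00:33:13:20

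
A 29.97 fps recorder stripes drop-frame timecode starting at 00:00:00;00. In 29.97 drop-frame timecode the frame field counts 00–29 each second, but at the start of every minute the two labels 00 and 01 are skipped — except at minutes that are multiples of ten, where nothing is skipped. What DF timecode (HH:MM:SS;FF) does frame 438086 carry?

Each 10-minute DF block holds 10 × 60 × 30 − 9 × 2 = 17982 frames. 438086 ÷ 17982 → 24 full blocks, remainder 6518.
Within the partial block the first minute is 1800 frames and each further minute 1798, so 3 further minute boundaries passed. Total skipped labels = 18 × 24 + 2 × 3 = 438.
Non-drop label index = 438086 + 438 = 438524; at 30 labels/s that is 04:03:37:14, i.e. DF 04:03:37;14.

04:03:37;14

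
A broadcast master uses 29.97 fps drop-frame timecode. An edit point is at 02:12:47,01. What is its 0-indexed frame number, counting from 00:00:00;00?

As if non-drop at 30 labels/s: (2 × 3600 + 12 × 60 + 47) × 30 + 1 = 239011.
Minute boundaries passed: 132; those not divisible by 10: 132 − 13 = 119; dropped labels = 2 × 119 = 238.
Actual frame index = 239011 − 238 = 238773.

238773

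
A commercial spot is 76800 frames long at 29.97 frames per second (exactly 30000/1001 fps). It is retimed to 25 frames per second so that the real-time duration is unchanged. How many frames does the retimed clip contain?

64064 frames

Target frames = source frames × (target rate / source rate) = 76800 × (25)/(30000/1001) = 76800 × 1001/1200 = 64064.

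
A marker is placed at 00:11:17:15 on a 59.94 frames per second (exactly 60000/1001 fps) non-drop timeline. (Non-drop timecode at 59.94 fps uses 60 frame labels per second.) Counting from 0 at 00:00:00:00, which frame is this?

40635

Total seconds to the label: (0 × 3600 + 11 × 60 + 17) = 677.
Frame index = 677 × 60 + 15 = 40635.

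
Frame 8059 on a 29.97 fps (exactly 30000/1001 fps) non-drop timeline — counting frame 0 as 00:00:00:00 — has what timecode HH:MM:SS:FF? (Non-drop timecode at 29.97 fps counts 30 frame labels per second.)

00:04:28:19

8059 ÷ 30 = 268 full seconds, remainder 19 frames.
268 s = 0 h 4 min 28 s.
Timecode: 00:04:28:19.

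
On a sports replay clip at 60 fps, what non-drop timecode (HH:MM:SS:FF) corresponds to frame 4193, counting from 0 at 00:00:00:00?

00:01:09:53

4193 ÷ 60 = 69 full seconds, remainder 53 frames.
69 s = 0 h 1 min 9 s.
Timecode: 00:01:09:53.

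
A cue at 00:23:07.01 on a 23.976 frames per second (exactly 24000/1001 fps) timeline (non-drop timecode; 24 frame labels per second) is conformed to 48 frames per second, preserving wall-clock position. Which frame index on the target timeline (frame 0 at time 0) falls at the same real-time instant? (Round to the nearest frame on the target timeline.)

Source frame index: (0×3600 + 23×60 + 7) × 24 + 1 = 33289.
Real time: 33289 / (24000/1001) = 33322289/24000 s.
Target frame: (33322289/24000) × (48) = 33322289/500 ≈ 66644.578 → 66645.

frame 66645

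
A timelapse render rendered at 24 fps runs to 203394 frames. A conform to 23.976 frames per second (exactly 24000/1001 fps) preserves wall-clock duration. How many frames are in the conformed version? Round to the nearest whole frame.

Frames at target rate = 203394 × (24000/1001) / (24) = 203394000/1001 ≈ 203190.809.
Nearest whole frame: 203191.

203191 frames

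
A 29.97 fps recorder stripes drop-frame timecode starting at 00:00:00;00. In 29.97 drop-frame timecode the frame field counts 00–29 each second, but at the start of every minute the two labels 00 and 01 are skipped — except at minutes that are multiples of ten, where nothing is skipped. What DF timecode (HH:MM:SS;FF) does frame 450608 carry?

04:10:35;08

Each 10-minute DF block holds 10 × 60 × 30 − 9 × 2 = 17982 frames. 450608 ÷ 17982 → 25 full blocks, remainder 1058.
Within the partial block the first minute is 1800 frames and each further minute 1798, so 0 further minute boundaries passed. Total skipped labels = 18 × 25 + 2 × 0 = 450.
Non-drop label index = 450608 + 450 = 451058; at 30 labels/s that is 04:10:35:08, i.e. DF 04:10:35;08.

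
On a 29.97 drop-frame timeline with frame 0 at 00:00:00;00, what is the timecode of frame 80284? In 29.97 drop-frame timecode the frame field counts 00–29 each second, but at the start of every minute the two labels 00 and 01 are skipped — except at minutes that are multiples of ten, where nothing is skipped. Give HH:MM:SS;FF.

00:44:38;24

Each 10-minute DF block holds 10 × 60 × 30 − 9 × 2 = 17982 frames. 80284 ÷ 17982 → 4 full blocks, remainder 8356.
Within the partial block the first minute is 1800 frames and each further minute 1798, so 4 further minute boundaries passed. Total skipped labels = 18 × 4 + 2 × 4 = 80.
Non-drop label index = 80284 + 80 = 80364; at 30 labels/s that is 00:44:38:24, i.e. DF 00:44:38;24.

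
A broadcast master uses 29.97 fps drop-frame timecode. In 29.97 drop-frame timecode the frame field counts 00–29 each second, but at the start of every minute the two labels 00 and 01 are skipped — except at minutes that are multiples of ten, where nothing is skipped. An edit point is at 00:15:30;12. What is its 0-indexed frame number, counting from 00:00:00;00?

27884

As if non-drop at 30 labels/s: (0 × 3600 + 15 × 60 + 30) × 30 + 12 = 27912.
Minute boundaries passed: 15; those not divisible by 10: 15 − 1 = 14; dropped labels = 2 × 14 = 28.
Actual frame index = 27912 − 28 = 27884.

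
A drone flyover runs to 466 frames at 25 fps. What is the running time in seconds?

Running time = 466 / (25) = 18.64 s.

18.64 seconds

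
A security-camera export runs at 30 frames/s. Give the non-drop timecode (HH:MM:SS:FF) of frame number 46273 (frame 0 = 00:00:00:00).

46273 ÷ 30 = 1542 full seconds, remainder 13 frames.
1542 s = 0 h 25 min 42 s.
Timecode: 00:25:42:13.

00:25:42:13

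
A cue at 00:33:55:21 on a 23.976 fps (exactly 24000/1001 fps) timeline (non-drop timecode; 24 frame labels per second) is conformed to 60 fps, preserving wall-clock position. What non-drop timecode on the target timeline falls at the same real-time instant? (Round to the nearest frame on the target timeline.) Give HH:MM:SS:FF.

00:33:57:55

Source frame index: (0×3600 + 33×60 + 55) × 24 + 21 = 48861.
Real time: 48861 / (24000/1001) = 16303287/8000 s.
Target frame: (16303287/8000) × (60) = 48909861/400 ≈ 122274.652 → 122275.
At 60 labels/s: frame 122275 → 00:33:57:55.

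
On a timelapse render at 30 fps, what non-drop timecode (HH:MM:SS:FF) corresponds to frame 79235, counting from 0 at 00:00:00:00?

79235 ÷ 30 = 2641 full seconds, remainder 5 frames.
2641 s = 0 h 44 min 1 s.
Timecode: 00:44:01:05.

00:44:01:05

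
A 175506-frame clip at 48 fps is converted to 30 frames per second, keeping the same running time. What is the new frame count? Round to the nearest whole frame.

109691 frames

Frames at target rate = 175506 × (30) / (48) = 438765/4 ≈ 109691.250.
Nearest whole frame: 109691.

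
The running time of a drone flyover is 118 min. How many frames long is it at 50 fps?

354000 frames

118 min = 7080 s.
Frames = 7080 × 50 = 354000.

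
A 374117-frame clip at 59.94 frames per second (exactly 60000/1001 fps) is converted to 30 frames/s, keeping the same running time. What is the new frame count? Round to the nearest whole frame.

Frames at target rate = 374117 × (30) / (60000/1001) = 374491117/2000 ≈ 187245.559.
Nearest whole frame: 187246.

187246 frames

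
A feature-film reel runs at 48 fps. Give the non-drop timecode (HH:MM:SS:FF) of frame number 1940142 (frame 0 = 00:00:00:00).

1940142 ÷ 48 = 40419 full seconds, remainder 30 frames.
40419 s = 11 h 13 min 39 s.
Timecode: 11:13:39:30.

11:13:39:30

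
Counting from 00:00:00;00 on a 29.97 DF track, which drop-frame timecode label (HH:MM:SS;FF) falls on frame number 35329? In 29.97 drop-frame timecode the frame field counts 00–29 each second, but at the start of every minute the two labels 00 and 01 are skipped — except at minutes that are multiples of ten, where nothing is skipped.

Each 10-minute DF block holds 10 × 60 × 30 − 9 × 2 = 17982 frames. 35329 ÷ 17982 → 1 full block, remainder 17347.
Within the partial block the first minute is 1800 frames and each further minute 1798, so 9 further minute boundaries passed. Total skipped labels = 18 × 1 + 2 × 9 = 36.
Non-drop label index = 35329 + 36 = 35365; at 30 labels/s that is 00:19:38:25, i.e. DF 00:19:38;25.

00:19:38;25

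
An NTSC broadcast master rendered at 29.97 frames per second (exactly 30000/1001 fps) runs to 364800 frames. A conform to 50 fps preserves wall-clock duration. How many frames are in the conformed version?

Target frames = source frames × (target rate / source rate) = 364800 × (50)/(30000/1001) = 364800 × 1001/600 = 608608.

608608 frames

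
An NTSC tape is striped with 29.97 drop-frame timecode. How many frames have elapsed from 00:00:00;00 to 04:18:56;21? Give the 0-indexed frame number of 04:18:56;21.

As if non-drop at 30 labels/s: (4 × 3600 + 18 × 60 + 56) × 30 + 21 = 466101.
Minute boundaries passed: 258; those not divisible by 10: 258 − 25 = 233; dropped labels = 2 × 233 = 466.
Actual frame index = 466101 − 466 = 465635.

465635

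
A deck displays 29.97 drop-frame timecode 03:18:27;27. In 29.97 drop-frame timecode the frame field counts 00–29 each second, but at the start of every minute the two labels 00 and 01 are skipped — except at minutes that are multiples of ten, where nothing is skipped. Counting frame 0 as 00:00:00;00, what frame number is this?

356879

As if non-drop at 30 labels/s: (3 × 3600 + 18 × 60 + 27) × 30 + 27 = 357237.
Minute boundaries passed: 198; those not divisible by 10: 198 − 19 = 179; dropped labels = 2 × 179 = 358.
Actual frame index = 357237 − 358 = 356879.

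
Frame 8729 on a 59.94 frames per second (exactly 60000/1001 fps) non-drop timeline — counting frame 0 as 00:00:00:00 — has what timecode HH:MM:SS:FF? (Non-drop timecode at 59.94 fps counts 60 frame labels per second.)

8729 ÷ 60 = 145 full seconds, remainder 29 frames.
145 s = 0 h 2 min 25 s.
Timecode: 00:02:25:29.

00:02:25:29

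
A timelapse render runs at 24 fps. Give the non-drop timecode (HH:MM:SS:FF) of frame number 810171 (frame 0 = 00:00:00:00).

810171 ÷ 24 = 33757 full seconds, remainder 3 frames.
33757 s = 9 h 22 min 37 s.
Timecode: 09:22:37:03.

09:22:37:03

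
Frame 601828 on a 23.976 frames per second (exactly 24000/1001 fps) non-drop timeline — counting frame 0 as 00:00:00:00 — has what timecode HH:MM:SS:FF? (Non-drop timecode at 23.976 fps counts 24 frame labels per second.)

06:57:56:04

601828 ÷ 24 = 25076 full seconds, remainder 4 frames.
25076 s = 6 h 57 min 56 s.
Timecode: 06:57:56:04.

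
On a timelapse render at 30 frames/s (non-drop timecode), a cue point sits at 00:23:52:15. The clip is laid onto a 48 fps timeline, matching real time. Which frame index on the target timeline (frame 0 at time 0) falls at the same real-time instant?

Source frame index: (0×3600 + 23×60 + 52) × 30 + 15 = 42975.
Real time: 42975 / (30) = 2865/2 s.
Target frame: (2865/2) × (48) = 68760.

frame 68760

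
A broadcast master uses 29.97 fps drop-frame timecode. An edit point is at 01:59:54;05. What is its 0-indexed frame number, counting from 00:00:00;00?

As if non-drop at 30 labels/s: (1 × 3600 + 59 × 60 + 54) × 30 + 5 = 215825.
Minute boundaries passed: 119; those not divisible by 10: 119 − 11 = 108; dropped labels = 2 × 108 = 216.
Actual frame index = 215825 − 216 = 215609.

215609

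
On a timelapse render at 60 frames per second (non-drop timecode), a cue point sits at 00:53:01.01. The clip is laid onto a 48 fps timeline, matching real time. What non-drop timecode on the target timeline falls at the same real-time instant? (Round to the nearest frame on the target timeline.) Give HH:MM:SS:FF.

00:53:01:01

Source frame index: (0×3600 + 53×60 + 1) × 60 + 1 = 190861.
Real time: 190861 / (60) = 190861/60 s.
Target frame: (190861/60) × (48) = 763444/5 ≈ 152688.800 → 152689.
At 48 labels/s: frame 152689 → 00:53:01:01.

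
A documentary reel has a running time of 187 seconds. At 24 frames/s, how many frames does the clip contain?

4488 frames

Frames = 187 × 24 = 4488.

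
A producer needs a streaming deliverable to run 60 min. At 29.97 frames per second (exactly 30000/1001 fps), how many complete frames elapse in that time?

107892 frames

60 min = 3600 s.
Frames = 3600 × 30000/1001 = 108000000/1001 ≈ 107892.1079.
Complete frames: 107892.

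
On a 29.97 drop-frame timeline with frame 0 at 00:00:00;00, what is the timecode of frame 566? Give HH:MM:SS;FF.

Each 10-minute DF block holds 10 × 60 × 30 − 9 × 2 = 17982 frames. 566 ÷ 17982 → 0 full blocks, remainder 566.
Within the partial block the first minute is 1800 frames and each further minute 1798, so 0 further minute boundaries passed. Total skipped labels = 18 × 0 + 2 × 0 = 0.
Non-drop label index = 566 + 0 = 566; at 30 labels/s that is 00:00:18:26, i.e. DF 00:00:18;26.

00:00:18;26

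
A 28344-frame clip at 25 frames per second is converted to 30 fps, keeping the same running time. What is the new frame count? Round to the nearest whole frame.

34013 frames

Frames at target rate = 28344 × (30) / (25) = 170064/5 ≈ 34012.800.
Nearest whole frame: 34013.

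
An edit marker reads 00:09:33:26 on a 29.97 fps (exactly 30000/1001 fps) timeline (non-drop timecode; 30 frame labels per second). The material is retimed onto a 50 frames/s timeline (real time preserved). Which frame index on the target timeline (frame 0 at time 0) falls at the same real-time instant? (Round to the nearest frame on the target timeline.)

frame 28722

Source frame index: (0×3600 + 9×60 + 33) × 30 + 26 = 17216.
Real time: 17216 / (30000/1001) = 1077076/1875 s.
Target frame: (1077076/1875) × (50) = 2154152/75 ≈ 28722.027 → 28722.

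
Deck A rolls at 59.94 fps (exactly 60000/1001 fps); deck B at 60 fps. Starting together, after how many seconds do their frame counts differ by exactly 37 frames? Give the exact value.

37037/60 seconds

The gap grows by |60 − 60000/1001| = 60/1001 frames per second.
Time for a 37-frame gap: 37 ÷ (60/1001) = 37037/60 s.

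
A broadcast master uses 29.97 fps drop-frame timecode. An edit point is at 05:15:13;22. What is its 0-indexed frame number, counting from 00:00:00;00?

As if non-drop at 30 labels/s: (5 × 3600 + 15 × 60 + 13) × 30 + 22 = 567412.
Minute boundaries passed: 315; those not divisible by 10: 315 − 31 = 284; dropped labels = 2 × 284 = 568.
Actual frame index = 567412 − 568 = 566844.

566844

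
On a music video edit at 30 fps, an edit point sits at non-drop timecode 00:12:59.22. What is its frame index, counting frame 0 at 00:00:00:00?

23392

Total seconds to the label: (0 × 3600 + 12 × 60 + 59) = 779.
Frame index = 779 × 30 + 22 = 23392.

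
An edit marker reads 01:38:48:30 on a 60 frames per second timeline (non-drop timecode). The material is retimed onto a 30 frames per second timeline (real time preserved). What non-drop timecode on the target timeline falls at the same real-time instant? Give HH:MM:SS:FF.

Source frame index: (1×3600 + 38×60 + 48) × 60 + 30 = 355710.
Real time: 355710 / (60) = 11857/2 s.
Target frame: (11857/2) × (30) = 177855.
At 30 labels/s: frame 177855 → 01:38:48:15.

01:38:48:15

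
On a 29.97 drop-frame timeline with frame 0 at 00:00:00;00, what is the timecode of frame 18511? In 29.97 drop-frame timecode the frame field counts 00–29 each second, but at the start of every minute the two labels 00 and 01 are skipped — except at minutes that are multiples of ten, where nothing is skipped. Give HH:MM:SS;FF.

00:10:17;19

Each 10-minute DF block holds 10 × 60 × 30 − 9 × 2 = 17982 frames. 18511 ÷ 17982 → 1 full block, remainder 529.
Within the partial block the first minute is 1800 frames and each further minute 1798, so 0 further minute boundaries passed. Total skipped labels = 18 × 1 + 2 × 0 = 18.
Non-drop label index = 18511 + 18 = 18529; at 30 labels/s that is 00:10:17:19, i.e. DF 00:10:17;19.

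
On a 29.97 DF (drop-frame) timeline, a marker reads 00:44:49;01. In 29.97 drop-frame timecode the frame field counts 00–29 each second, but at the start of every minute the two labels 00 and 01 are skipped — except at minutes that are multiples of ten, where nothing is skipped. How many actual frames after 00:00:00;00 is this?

As if non-drop at 30 labels/s: (0 × 3600 + 44 × 60 + 49) × 30 + 1 = 80671.
Minute boundaries passed: 44; those not divisible by 10: 44 − 4 = 40; dropped labels = 2 × 40 = 80.
Actual frame index = 80671 − 80 = 80591.

80591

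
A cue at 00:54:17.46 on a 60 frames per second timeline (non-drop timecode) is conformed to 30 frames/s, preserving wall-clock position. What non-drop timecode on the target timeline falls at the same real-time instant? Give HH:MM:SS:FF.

00:54:17:23

Source frame index: (0×3600 + 54×60 + 17) × 60 + 46 = 195466.
Real time: 195466 / (60) = 97733/30 s.
Target frame: (97733/30) × (30) = 97733.
At 30 labels/s: frame 97733 → 00:54:17:23.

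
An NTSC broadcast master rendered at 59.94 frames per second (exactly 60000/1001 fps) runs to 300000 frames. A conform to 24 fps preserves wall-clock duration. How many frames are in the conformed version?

Target frames = source frames × (target rate / source rate) = 300000 × (24)/(60000/1001) = 300000 × 1001/2500 = 120120.

120120 frames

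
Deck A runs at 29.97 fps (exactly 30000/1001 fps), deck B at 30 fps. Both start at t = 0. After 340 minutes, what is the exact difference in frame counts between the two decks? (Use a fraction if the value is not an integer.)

612000/1001 frames

340 min = 20400 s.
A emits 30000/1001 × 20400 = 612000000/1001 frames; B emits 30 × 20400 = 612000.
Difference = 612000/1001 frames (≈ 611.3886); B is ahead of A.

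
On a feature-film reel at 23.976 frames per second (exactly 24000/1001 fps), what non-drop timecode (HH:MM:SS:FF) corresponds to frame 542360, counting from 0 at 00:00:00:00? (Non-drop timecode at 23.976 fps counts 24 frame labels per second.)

06:16:38:08

542360 ÷ 24 = 22598 full seconds, remainder 8 frames.
22598 s = 6 h 16 min 38 s.
Timecode: 06:16:38:08.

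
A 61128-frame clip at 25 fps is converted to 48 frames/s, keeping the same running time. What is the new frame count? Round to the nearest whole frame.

Frames at target rate = 61128 × (48) / (25) = 2934144/25 ≈ 117365.760.
Nearest whole frame: 117366.

117366 frames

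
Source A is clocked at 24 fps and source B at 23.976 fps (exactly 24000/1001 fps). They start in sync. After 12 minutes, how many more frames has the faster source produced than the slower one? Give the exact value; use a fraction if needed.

12 min = 720 s.
A emits 24 × 720 = 17280 frames; B emits 24000/1001 × 720 = 17280000/1001.
Difference = 17280/1001 frames (≈ 17.2627); B is behind A.

17280/1001 frames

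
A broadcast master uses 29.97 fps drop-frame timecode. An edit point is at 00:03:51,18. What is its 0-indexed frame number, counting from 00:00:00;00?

Complete 10-minute blocks: 0, each 17982 frames → 0.
Remaining 3 whole minutes in the current block: 1800 + 2 × 1798 = 5396 frames.
Within the current minute: 51 × 30 + 18 − 2 = 1546 (labels ;00/;01 skipped at this minute). Total = 0 + 5396 + 1546 = 6942.

6942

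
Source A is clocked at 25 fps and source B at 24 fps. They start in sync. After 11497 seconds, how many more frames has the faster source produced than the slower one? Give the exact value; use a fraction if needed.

11497 frames

A emits 25 × 11497 = 287425 frames; B emits 24 × 11497 = 275928.
Difference = 11497 frames; B is behind A.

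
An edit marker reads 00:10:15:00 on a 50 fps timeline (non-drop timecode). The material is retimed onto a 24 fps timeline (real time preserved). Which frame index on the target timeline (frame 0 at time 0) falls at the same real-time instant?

frame 14760

Source frame index: (0×3600 + 10×60 + 15) × 50 + 0 = 30750.
Real time: 30750 / (50) = 615 s.
Target frame: (615) × (24) = 14760.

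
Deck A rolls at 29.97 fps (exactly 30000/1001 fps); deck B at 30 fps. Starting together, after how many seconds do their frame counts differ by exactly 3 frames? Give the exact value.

100.1 seconds

The gap grows by |30 − 30000/1001| = 30/1001 frames per second.
Time for a 3-frame gap: 3 ÷ (30/1001) = 100.1 s.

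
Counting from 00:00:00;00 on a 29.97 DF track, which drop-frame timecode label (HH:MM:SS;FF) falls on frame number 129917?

01:12:14;27

Each 10-minute DF block holds 10 × 60 × 30 − 9 × 2 = 17982 frames. 129917 ÷ 17982 → 7 full blocks, remainder 4043.
Within the partial block the first minute is 1800 frames and each further minute 1798, so 2 further minute boundaries passed. Total skipped labels = 18 × 7 + 2 × 2 = 130.
Non-drop label index = 129917 + 130 = 130047; at 30 labels/s that is 01:12:14:27, i.e. DF 01:12:14;27.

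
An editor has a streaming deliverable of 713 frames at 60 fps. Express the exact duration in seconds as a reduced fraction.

713/60 seconds

Running time = 713 ÷ (60) = 713 × 1/60 = 713/60 s.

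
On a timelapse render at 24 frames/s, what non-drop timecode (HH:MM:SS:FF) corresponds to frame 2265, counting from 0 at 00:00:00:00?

2265 ÷ 24 = 94 full seconds, remainder 9 frames.
94 s = 0 h 1 min 34 s.
Timecode: 00:01:34:09.

00:01:34:09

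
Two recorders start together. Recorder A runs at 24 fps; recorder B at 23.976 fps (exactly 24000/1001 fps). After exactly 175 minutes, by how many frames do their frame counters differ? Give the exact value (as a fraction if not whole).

36000/143 frames

175 min = 10500 s.
A emits 24 × 10500 = 252000 frames; B emits 24000/1001 × 10500 = 36000000/143.
Difference = 36000/143 frames (≈ 251.7483); B is behind A.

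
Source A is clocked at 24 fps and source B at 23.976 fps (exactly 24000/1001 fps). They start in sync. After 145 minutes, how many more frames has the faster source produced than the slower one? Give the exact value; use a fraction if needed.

145 min = 8700 s.
A emits 24 × 8700 = 208800 frames; B emits 24000/1001 × 8700 = 208800000/1001.
Difference = 208800/1001 frames (≈ 208.5914); B is behind A.

208800/1001 frames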